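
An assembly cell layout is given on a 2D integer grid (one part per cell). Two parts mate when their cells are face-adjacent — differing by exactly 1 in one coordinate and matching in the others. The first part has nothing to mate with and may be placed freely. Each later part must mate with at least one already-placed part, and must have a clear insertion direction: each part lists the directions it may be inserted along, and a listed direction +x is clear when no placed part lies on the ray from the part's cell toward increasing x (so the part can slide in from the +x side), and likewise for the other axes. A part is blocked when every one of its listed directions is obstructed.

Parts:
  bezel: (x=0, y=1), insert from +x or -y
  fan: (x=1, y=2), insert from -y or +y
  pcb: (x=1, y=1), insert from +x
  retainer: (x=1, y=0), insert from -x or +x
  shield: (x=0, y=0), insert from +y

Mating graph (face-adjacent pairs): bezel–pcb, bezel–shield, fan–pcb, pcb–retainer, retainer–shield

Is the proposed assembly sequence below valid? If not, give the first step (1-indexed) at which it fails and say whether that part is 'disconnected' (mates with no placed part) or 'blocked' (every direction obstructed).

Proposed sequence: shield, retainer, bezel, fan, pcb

Invalid at step 4 (disconnected)

1. shield@(0, 0) [+y clear] — {shield}
2. retainer@(1, 0) [+x clear] — {retainer, shield}
3. bezel@(0, 1) [+x clear] — {bezel, retainer, shield}
4. fan@(1, 2) — no placed neighbour ⇒ disconnected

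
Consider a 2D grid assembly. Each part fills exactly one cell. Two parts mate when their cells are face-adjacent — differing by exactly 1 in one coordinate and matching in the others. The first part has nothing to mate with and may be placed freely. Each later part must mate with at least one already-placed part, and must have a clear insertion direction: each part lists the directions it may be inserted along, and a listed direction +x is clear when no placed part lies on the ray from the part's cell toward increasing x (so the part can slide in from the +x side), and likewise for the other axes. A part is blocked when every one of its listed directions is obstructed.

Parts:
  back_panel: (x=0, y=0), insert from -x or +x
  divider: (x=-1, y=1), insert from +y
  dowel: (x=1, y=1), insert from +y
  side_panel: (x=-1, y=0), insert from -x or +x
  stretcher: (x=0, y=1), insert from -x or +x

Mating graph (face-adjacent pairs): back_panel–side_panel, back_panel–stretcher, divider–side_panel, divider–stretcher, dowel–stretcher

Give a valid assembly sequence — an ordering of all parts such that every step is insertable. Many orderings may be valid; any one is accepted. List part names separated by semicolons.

1. side_panel@(-1, 0) [-x clear] — {side_panel}
2. back_panel@(0, 0) [+x clear] — {back_panel, side_panel}
3. stretcher@(0, 1) [-x clear] — {back_panel, side_panel, stretcher}
4. dowel@(1, 1) [+y clear] — {back_panel, dowel, side_panel, stretcher}
5. divider@(-1, 1) [+y clear] — {back_panel, divider, dowel, side_panel, stretcher}

side_panel; back_panel; stretcher; dowel; divider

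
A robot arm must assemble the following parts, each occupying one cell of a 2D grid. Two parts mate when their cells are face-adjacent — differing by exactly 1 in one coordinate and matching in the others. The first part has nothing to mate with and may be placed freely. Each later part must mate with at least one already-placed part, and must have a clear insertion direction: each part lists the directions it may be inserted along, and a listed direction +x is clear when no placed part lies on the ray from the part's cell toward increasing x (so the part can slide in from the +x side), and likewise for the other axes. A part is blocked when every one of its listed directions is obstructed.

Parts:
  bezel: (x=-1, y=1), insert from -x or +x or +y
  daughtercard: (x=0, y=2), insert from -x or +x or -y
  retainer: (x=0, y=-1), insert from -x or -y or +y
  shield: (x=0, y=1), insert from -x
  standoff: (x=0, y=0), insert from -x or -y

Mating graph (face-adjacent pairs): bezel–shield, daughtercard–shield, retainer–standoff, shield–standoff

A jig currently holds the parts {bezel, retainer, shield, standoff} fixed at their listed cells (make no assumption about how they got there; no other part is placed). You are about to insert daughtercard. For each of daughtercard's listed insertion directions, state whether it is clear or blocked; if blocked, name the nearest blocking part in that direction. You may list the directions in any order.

+x: clear; -x: clear; -y: blocked by shield

-x: ray from daughtercard(0, 2) has no placed part ⇒ clear
+x: ray from daughtercard(0, 2) has no placed part ⇒ clear
-y: nearest on ray is shield@(0, 1) ⇒ blocked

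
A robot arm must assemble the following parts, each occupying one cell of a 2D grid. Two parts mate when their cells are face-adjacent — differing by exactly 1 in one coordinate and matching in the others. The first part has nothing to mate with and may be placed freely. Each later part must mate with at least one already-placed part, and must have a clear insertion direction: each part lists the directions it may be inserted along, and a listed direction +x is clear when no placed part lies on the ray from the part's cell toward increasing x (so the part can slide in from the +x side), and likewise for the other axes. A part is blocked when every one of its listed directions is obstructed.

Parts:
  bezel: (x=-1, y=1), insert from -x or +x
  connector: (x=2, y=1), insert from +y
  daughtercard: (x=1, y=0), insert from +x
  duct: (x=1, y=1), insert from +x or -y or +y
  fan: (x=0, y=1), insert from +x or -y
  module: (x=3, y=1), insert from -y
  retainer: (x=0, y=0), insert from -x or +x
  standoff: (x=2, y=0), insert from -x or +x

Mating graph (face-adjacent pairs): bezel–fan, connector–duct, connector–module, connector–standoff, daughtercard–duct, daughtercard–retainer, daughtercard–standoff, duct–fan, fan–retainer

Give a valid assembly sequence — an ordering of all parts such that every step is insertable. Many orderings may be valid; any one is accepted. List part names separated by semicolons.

fan; retainer; daughtercard; duct; connector; module; bezel; standoff

1. fan@(0, 1) [+x clear] — {fan}
2. retainer@(0, 0) [-x clear] — {fan, retainer}
3. daughtercard@(1, 0) [+x clear] — {daughtercard, fan, retainer}
4. duct@(1, 1) [+x clear] — {daughtercard, duct, fan, retainer}
5. connector@(2, 1) [+y clear] — {connector, daughtercard, duct, fan, retainer}
6. module@(3, 1) [-y clear] — {connector, daughtercard, duct, fan, module, retainer}
7. bezel@(-1, 1) [-x clear] — {bezel, connector, daughtercard, duct, fan, module, retainer}
8. standoff@(2, 0) [+x clear] — {bezel, connector, daughtercard, duct, fan, module, retainer, standoff}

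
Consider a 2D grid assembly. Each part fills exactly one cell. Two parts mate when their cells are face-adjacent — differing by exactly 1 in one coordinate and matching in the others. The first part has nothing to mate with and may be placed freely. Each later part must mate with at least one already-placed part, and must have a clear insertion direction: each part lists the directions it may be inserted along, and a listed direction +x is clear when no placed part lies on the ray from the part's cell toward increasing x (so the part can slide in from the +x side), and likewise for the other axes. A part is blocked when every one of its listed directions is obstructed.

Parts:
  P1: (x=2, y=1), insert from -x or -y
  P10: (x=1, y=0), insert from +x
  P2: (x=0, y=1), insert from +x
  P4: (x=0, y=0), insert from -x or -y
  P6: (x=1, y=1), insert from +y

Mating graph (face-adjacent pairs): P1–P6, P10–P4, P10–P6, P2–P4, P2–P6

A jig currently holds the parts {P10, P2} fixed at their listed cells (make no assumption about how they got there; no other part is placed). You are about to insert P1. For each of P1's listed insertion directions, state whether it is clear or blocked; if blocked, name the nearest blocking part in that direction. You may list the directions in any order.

-x: blocked by P2; -y: clear

-x: nearest on ray is P2@(0, 1) ⇒ blocked
-y: ray from P1(2, 1) has no placed part ⇒ clear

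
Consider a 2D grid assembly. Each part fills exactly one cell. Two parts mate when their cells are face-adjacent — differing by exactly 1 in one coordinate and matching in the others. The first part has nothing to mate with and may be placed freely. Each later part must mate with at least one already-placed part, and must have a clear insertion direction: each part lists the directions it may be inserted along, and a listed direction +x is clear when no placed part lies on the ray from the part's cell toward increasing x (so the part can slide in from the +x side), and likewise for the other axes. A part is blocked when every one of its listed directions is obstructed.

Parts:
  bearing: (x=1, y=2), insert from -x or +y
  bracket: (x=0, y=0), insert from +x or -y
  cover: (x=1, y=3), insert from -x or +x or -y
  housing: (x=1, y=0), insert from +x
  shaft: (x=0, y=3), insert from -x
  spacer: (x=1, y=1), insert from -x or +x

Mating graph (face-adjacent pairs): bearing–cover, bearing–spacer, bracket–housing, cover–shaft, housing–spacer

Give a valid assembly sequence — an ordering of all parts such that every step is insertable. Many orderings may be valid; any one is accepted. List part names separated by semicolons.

shaft; cover; bearing; spacer; housing; bracket

1. shaft@(0, 3) [-x clear] — {shaft}
2. cover@(1, 3) [+x clear] — {cover, shaft}
3. bearing@(1, 2) [-x clear] — {bearing, cover, shaft}
4. spacer@(1, 1) [-x clear] — {bearing, cover, shaft, spacer}
5. housing@(1, 0) [+x clear] — {bearing, cover, housing, shaft, spacer}
6. bracket@(0, 0) [-y clear] — {bearing, bracket, cover, housing, shaft, spacer}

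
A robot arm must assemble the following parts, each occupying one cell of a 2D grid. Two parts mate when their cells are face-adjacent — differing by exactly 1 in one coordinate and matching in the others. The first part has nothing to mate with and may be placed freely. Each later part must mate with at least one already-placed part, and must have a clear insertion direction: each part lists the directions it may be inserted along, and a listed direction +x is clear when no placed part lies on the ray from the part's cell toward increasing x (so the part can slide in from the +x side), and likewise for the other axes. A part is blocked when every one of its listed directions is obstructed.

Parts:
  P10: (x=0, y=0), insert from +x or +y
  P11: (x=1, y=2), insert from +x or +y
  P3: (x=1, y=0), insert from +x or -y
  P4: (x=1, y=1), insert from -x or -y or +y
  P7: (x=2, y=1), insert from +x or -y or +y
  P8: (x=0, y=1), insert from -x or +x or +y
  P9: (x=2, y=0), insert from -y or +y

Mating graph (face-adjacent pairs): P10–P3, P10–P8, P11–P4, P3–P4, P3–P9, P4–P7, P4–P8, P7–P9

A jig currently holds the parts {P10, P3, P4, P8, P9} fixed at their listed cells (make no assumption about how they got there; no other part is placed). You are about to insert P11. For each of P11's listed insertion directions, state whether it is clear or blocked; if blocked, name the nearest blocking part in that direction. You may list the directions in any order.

+x: ray from P11(1, 2) has no placed part ⇒ clear
+y: ray from P11(1, 2) has no placed part ⇒ clear

+x: clear; +y: clear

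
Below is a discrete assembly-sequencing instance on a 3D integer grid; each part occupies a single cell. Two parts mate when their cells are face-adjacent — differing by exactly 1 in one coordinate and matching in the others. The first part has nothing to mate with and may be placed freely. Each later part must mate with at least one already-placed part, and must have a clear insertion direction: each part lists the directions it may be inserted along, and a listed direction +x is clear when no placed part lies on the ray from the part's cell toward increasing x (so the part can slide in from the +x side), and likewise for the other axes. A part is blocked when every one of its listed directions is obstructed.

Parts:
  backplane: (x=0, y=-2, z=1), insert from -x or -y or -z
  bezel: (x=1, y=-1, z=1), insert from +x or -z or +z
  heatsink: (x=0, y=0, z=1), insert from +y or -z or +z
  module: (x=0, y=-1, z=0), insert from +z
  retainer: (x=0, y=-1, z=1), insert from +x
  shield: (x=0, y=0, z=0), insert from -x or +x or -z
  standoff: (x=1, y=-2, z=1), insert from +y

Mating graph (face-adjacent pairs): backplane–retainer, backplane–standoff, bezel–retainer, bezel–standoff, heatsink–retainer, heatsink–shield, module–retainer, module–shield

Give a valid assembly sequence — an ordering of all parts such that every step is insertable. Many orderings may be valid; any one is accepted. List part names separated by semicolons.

shield; module; retainer; backplane; standoff; bezel; heatsink

1. shield@(0, 0, 0) [-x clear] — {shield}
2. module@(0, -1, 0) [+z clear] — {module, shield}
3. retainer@(0, -1, 1) [+x clear] — {module, retainer, shield}
4. backplane@(0, -2, 1) [-x clear] — {backplane, module, retainer, shield}
5. standoff@(1, -2, 1) [+y clear] — {backplane, module, retainer, shield, standoff}
6. bezel@(1, -1, 1) [+x clear] — {backplane, bezel, module, retainer, shield, standoff}
7. heatsink@(0, 0, 1) [+y clear] — {backplane, bezel, heatsink, module, retainer, shield, standoff}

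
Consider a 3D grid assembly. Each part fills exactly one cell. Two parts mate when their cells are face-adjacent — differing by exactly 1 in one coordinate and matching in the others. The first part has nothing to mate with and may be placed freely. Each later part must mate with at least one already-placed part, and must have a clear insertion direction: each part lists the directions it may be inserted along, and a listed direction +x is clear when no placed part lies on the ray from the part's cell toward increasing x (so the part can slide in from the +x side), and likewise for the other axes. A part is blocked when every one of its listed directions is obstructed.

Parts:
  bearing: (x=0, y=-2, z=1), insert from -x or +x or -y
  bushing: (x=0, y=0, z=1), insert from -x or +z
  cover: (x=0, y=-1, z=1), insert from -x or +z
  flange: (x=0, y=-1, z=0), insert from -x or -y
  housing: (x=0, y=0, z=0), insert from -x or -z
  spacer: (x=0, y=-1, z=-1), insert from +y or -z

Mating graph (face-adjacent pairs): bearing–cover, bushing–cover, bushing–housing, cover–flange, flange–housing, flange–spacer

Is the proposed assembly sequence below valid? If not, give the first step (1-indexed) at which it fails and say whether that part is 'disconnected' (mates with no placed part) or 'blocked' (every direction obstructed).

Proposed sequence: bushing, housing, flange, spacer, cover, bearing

Valid

1. bushing@(0, 0, 1) [-x clear] — {bushing}
2. housing@(0, 0, 0) [-x clear] — {bushing, housing}
3. flange@(0, -1, 0) [-x clear] — {bushing, flange, housing}
4. spacer@(0, -1, -1) [+y clear] — {bushing, flange, housing, spacer}
5. cover@(0, -1, 1) [-x clear] — {bushing, cover, flange, housing, spacer}
6. bearing@(0, -2, 1) [-x clear] — {bearing, bushing, cover, flange, housing, spacer}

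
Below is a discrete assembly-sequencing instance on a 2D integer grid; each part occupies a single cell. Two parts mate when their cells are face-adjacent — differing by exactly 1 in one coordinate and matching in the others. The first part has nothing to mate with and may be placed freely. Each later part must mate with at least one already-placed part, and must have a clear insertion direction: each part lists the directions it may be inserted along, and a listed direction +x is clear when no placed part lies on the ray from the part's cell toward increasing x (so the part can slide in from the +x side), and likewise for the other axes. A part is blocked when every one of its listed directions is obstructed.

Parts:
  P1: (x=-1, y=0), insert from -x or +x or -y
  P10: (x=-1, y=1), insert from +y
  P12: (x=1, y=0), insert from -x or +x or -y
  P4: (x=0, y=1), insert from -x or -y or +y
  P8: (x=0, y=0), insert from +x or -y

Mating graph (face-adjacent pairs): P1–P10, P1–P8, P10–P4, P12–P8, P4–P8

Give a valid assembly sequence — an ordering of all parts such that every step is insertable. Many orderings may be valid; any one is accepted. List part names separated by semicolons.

1. P4@(0, 1) [-x clear] — {P4}
2. P10@(-1, 1) [+y clear] — {P10, P4}
3. P1@(-1, 0) [-x clear] — {P1, P10, P4}
4. P8@(0, 0) [+x clear] — {P1, P10, P4, P8}
5. P12@(1, 0) [+x clear] — {P1, P10, P12, P4, P8}

P4; P10; P1; P8; P12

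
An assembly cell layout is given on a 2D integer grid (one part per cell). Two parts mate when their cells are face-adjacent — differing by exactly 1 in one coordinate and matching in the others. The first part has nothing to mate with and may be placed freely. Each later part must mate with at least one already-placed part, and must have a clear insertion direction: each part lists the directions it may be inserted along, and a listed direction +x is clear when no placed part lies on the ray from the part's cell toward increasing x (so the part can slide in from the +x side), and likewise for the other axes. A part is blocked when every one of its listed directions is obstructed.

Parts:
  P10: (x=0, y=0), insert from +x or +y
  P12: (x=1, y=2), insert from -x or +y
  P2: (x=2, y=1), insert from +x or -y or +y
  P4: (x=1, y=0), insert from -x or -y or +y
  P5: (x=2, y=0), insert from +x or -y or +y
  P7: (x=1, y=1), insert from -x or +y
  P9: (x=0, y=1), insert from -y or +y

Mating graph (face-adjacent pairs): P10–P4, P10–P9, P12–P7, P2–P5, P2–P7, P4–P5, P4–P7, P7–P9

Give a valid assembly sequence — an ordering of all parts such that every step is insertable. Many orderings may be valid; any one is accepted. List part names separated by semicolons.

1. P9@(0, 1) [-y clear] — {P9}
2. P10@(0, 0) [+x clear] — {P10, P9}
3. P4@(1, 0) [-y clear] — {P10, P4, P9}
4. P5@(2, 0) [+x clear] — {P10, P4, P5, P9}
5. P2@(2, 1) [+x clear] — {P10, P2, P4, P5, P9}
6. P7@(1, 1) [+y clear] — {P10, P2, P4, P5, P7, P9}
7. P12@(1, 2) [-x clear] — {P10, P12, P2, P4, P5, P7, P9}

P9; P10; P4; P5; P2; P7; P12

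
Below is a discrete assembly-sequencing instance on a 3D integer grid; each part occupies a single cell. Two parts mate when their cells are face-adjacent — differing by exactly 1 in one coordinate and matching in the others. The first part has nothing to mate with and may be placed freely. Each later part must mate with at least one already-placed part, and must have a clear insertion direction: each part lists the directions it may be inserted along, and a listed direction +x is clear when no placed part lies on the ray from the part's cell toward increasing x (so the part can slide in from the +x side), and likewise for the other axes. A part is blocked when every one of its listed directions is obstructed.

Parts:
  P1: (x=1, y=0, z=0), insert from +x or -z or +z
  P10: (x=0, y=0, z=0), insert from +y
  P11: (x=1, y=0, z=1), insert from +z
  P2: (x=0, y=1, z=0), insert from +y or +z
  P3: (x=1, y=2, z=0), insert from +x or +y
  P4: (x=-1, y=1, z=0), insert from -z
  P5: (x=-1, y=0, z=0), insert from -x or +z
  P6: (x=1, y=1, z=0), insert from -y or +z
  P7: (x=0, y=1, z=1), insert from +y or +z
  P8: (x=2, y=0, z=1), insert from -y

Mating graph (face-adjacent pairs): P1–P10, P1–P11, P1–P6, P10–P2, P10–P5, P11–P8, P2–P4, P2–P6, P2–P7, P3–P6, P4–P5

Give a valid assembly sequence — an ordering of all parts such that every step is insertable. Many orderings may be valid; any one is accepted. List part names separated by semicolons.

1. P4@(-1, 1, 0) [-z clear] — {P4}
2. P5@(-1, 0, 0) [-x clear] — {P4, P5}
3. P10@(0, 0, 0) [+y clear] — {P10, P4, P5}
4. P2@(0, 1, 0) [+y clear] — {P10, P2, P4, P5}
5. P6@(1, 1, 0) [-y clear] — {P10, P2, P4, P5, P6}
6. P3@(1, 2, 0) [+x clear] — {P10, P2, P3, P4, P5, P6}
7. P7@(0, 1, 1) [+y clear] — {P10, P2, P3, P4, P5, P6, P7}
8. P1@(1, 0, 0) [+x clear] — {P1, P10, P2, P3, P4, P5, P6, P7}
9. P11@(1, 0, 1) [+z clear] — {P1, P10, P11, P2, P3, P4, P5, P6, P7}
10. P8@(2, 0, 1) [-y clear] — {P1, P10, P11, P2, P3, P4, P5, P6, P7, P8}

P4; P5; P10; P2; P6; P3; P7; P1; P11; P8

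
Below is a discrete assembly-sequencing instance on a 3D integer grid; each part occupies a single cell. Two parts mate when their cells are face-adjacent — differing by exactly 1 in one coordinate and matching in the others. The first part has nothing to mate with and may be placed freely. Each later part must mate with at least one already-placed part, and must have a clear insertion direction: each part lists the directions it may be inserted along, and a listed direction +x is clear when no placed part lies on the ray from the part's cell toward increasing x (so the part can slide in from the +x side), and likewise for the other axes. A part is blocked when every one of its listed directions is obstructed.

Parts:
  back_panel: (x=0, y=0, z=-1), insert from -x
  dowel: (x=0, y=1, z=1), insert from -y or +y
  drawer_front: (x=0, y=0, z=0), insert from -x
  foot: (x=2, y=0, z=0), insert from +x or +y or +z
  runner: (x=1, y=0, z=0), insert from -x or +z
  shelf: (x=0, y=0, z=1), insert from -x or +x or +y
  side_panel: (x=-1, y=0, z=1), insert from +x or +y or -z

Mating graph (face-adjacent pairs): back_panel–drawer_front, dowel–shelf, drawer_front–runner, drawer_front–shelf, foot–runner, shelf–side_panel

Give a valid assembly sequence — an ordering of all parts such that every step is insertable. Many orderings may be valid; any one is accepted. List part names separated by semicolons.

1. dowel@(0, 1, 1) [-y clear] — {dowel}
2. shelf@(0, 0, 1) [-x clear] — {dowel, shelf}
3. side_panel@(-1, 0, 1) [+y clear] — {dowel, shelf, side_panel}
4. drawer_front@(0, 0, 0) [-x clear] — {dowel, drawer_front, shelf, side_panel}
5. runner@(1, 0, 0) [+z clear] — {dowel, drawer_front, runner, shelf, side_panel}
6. foot@(2, 0, 0) [+x clear] — {dowel, drawer_front, foot, runner, shelf, side_panel}
7. back_panel@(0, 0, -1) [-x clear] — {back_panel, dowel, drawer_front, foot, runner, shelf, side_panel}

dowel; shelf; side_panel; drawer_front; runner; foot; back_panel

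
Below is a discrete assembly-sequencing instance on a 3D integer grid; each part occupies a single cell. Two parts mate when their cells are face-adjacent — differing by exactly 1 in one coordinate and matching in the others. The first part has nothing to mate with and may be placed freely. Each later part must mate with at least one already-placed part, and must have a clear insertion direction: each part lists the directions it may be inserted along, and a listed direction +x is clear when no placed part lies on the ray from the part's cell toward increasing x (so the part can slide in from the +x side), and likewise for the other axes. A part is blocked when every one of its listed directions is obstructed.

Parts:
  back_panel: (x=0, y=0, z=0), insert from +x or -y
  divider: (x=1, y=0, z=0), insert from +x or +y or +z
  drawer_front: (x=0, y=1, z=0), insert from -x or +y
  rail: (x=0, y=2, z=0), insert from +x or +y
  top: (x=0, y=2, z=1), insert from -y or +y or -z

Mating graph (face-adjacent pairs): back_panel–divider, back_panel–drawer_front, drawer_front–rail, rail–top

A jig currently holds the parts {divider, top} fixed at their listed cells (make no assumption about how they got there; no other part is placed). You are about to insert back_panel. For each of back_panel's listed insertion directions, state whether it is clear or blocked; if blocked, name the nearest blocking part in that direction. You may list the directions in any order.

+x: blocked by divider; -y: clear

+x: nearest on ray is divider@(1, 0, 0) ⇒ blocked
-y: ray from back_panel(0, 0, 0) has no placed part ⇒ clear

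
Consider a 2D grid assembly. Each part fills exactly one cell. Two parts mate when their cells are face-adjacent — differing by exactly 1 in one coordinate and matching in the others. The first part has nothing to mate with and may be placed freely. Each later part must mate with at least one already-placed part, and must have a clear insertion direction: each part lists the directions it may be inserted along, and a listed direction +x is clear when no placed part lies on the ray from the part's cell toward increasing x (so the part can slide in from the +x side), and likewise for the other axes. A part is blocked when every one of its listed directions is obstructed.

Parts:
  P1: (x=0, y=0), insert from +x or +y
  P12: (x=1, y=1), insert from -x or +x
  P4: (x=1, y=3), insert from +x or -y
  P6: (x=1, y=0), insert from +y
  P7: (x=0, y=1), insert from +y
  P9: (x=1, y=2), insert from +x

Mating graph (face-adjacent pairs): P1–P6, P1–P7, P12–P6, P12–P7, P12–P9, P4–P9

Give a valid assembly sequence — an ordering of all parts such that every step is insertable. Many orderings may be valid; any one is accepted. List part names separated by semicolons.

P7; P1; P6; P12; P9; P4

1. P7@(0, 1) [+y clear] — {P7}
2. P1@(0, 0) [+x clear] — {P1, P7}
3. P6@(1, 0) [+y clear] — {P1, P6, P7}
4. P12@(1, 1) [+x clear] — {P1, P12, P6, P7}
5. P9@(1, 2) [+x clear] — {P1, P12, P6, P7, P9}
6. P4@(1, 3) [+x clear] — {P1, P12, P4, P6, P7, P9}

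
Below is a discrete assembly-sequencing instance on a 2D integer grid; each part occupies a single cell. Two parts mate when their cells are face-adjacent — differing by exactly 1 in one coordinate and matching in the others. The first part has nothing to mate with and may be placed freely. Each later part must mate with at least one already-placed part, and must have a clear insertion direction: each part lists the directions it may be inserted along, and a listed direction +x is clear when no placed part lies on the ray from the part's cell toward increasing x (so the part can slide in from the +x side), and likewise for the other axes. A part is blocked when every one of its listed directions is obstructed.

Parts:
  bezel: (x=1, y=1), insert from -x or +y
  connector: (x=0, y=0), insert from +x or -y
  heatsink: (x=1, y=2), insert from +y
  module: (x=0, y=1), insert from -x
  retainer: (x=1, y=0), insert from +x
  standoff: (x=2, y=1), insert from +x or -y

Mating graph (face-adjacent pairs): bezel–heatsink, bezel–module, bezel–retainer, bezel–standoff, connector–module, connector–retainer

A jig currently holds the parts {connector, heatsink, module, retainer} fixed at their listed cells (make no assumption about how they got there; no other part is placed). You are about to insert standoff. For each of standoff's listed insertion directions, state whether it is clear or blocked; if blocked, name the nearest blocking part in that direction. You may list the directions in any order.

+x: clear; -y: clear

+x: ray from standoff(2, 1) has no placed part ⇒ clear
-y: ray from standoff(2, 1) has no placed part ⇒ clear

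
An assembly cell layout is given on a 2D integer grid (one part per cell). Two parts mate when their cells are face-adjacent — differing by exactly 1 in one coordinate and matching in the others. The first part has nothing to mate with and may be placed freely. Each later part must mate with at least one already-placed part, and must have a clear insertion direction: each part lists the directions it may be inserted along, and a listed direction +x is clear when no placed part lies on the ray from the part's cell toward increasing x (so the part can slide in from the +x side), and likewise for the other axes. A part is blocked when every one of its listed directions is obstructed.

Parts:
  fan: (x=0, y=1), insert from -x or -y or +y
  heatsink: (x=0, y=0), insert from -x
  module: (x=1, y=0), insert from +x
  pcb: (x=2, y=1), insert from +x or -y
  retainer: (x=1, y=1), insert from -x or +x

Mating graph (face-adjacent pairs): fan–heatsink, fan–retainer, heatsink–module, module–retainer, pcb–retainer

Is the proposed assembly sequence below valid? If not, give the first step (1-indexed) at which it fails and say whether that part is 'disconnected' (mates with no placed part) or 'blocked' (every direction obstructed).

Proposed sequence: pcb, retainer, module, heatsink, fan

1. pcb@(2, 1) [+x clear] — {pcb}
2. retainer@(1, 1) [-x clear] — {pcb, retainer}
3. module@(1, 0) [+x clear] — {module, pcb, retainer}
4. heatsink@(0, 0) [-x clear] — {heatsink, module, pcb, retainer}
5. fan@(0, 1) [-x clear] — {fan, heatsink, module, pcb, retainer}

Valid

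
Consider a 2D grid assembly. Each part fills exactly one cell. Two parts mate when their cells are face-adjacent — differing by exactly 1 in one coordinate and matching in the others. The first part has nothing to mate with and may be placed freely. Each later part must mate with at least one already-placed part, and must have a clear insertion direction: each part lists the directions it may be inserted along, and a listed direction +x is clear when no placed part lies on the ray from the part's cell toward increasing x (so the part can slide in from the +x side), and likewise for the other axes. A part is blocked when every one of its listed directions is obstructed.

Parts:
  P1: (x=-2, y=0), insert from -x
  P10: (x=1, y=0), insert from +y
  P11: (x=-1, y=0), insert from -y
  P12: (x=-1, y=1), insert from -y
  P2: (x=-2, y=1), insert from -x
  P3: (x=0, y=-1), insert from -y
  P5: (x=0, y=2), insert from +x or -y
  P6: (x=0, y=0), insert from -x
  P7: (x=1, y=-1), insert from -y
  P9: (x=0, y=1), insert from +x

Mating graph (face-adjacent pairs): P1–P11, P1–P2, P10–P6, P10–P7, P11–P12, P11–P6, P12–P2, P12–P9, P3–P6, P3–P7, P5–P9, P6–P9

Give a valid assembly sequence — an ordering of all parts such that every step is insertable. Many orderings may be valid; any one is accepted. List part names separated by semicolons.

P9; P5; P6; P3; P7; P10; P12; P11; P1; P2

1. P9@(0, 1) [+x clear] — {P9}
2. P5@(0, 2) [+x clear] — {P5, P9}
3. P6@(0, 0) [-x clear] — {P5, P6, P9}
4. P3@(0, -1) [-y clear] — {P3, P5, P6, P9}
5. P7@(1, -1) [-y clear] — {P3, P5, P6, P7, P9}
6. P10@(1, 0) [+y clear] — {P10, P3, P5, P6, P7, P9}
7. P12@(-1, 1) [-y clear] — {P10, P12, P3, P5, P6, P7, P9}
8. P11@(-1, 0) [-y clear] — {P10, P11, P12, P3, P5, P6, P7, P9}
9. P1@(-2, 0) [-x clear] — {P1, P10, P11, P12, P3, P5, P6, P7, P9}
10. P2@(-2, 1) [-x clear] — {P1, P10, P11, P12, P2, P3, P5, P6, P7, P9}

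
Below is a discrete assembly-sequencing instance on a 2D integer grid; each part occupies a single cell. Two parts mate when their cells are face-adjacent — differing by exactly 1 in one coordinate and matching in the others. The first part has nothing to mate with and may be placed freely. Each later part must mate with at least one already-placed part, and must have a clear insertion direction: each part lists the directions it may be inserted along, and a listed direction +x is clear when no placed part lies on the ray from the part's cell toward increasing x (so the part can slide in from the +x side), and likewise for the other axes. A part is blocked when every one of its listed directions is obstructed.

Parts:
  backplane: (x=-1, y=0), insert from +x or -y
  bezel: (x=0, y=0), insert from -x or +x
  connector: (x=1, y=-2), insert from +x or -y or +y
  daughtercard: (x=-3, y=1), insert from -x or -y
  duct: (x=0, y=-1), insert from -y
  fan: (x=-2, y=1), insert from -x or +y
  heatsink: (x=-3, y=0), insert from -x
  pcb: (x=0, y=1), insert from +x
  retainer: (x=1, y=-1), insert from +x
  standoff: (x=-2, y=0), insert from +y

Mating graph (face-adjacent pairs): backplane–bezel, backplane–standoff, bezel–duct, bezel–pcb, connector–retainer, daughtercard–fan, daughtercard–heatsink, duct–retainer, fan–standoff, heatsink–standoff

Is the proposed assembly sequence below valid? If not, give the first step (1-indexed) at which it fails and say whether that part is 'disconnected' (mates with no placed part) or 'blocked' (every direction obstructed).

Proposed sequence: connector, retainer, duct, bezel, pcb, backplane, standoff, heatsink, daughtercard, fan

1. connector@(1, -2) [+x clear] — {connector}
2. retainer@(1, -1) [+x clear] — {connector, retainer}
3. duct@(0, -1) [-y clear] — {connector, duct, retainer}
4. bezel@(0, 0) [-x clear] — {bezel, connector, duct, retainer}
5. pcb@(0, 1) [+x clear] — {bezel, connector, duct, pcb, retainer}
6. backplane@(-1, 0) [-y clear] — {backplane, bezel, connector, duct, pcb, retainer}
7. standoff@(-2, 0) [+y clear] — {backplane, bezel, connector, duct, pcb, retainer, standoff}
8. heatsink@(-3, 0) [-x clear] — {backplane, bezel, connector, duct, heatsink, pcb, retainer, standoff}
9. daughtercard@(-3, 1) [-x clear] — {backplane, bezel, connector, daughtercard, duct, heatsink, pcb, retainer, standoff}
10. fan@(-2, 1) [+y clear] — {backplane, bezel, connector, daughtercard, duct, fan, heatsink, pcb, retainer, standoff}

Valid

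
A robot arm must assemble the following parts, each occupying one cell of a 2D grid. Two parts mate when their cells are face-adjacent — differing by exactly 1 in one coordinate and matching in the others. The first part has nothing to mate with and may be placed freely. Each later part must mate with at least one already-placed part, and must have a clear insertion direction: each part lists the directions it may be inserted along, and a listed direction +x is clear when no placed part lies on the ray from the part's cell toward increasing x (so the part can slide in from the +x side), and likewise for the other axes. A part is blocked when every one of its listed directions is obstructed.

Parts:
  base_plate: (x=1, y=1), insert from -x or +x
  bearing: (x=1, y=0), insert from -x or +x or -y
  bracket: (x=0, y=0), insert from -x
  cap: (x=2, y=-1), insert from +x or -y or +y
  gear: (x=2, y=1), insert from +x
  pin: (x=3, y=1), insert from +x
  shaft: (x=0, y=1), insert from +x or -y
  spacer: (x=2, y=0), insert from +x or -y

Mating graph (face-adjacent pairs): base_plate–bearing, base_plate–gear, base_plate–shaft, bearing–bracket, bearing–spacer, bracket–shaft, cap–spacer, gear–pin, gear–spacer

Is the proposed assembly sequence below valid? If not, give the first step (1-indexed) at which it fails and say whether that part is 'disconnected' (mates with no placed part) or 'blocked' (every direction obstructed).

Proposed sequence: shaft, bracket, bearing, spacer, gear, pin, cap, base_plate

Invalid at step 8 (blocked)

1. shaft@(0, 1) [+x clear] — {shaft}
2. bracket@(0, 0) [-x clear] — {bracket, shaft}
3. bearing@(1, 0) [+x clear] — {bearing, bracket, shaft}
4. spacer@(2, 0) [+x clear] — {bearing, bracket, shaft, spacer}
5. gear@(2, 1) [+x clear] — {bearing, bracket, gear, shaft, spacer}
6. pin@(3, 1) [+x clear] — {bearing, bracket, gear, pin, shaft, spacer}
7. cap@(2, -1) [+x clear] — {bearing, bracket, cap, gear, pin, shaft, spacer}
8. base_plate@(1, 1) — -x/+x all obstructed ⇒ blocked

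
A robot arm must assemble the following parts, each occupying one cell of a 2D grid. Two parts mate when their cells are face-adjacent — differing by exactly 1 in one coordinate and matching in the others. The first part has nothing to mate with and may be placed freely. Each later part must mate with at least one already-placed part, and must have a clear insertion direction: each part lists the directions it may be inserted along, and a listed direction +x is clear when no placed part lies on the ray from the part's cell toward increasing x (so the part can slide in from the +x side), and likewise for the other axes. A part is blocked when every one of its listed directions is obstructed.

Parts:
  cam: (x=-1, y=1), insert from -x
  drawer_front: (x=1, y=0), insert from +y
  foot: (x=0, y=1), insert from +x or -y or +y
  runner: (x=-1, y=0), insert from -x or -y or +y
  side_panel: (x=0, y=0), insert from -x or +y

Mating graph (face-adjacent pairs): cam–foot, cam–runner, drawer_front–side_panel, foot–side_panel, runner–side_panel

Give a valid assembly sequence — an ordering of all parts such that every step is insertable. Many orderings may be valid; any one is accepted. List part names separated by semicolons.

1. runner@(-1, 0) [-x clear] — {runner}
2. side_panel@(0, 0) [+y clear] — {runner, side_panel}
3. foot@(0, 1) [+x clear] — {foot, runner, side_panel}
4. drawer_front@(1, 0) [+y clear] — {drawer_front, foot, runner, side_panel}
5. cam@(-1, 1) [-x clear] — {cam, drawer_front, foot, runner, side_panel}

runner; side_panel; foot; drawer_front; cam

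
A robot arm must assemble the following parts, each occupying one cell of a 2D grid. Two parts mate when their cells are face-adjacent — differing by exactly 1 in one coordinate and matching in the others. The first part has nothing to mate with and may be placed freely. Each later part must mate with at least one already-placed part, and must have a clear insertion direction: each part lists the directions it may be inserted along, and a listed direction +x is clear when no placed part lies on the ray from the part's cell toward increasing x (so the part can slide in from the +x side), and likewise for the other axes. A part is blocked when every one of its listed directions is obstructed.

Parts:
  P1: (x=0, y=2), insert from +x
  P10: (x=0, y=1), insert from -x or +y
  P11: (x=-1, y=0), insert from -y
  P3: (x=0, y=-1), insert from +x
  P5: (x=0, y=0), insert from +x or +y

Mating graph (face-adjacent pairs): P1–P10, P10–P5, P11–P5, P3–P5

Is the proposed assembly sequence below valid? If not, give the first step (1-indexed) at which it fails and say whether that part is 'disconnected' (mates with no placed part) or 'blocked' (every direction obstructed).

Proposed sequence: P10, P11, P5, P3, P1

Invalid at step 2 (disconnected)

1. P10@(0, 1) [-x clear] — {P10}
2. P11@(-1, 0) — no placed neighbour ⇒ disconnected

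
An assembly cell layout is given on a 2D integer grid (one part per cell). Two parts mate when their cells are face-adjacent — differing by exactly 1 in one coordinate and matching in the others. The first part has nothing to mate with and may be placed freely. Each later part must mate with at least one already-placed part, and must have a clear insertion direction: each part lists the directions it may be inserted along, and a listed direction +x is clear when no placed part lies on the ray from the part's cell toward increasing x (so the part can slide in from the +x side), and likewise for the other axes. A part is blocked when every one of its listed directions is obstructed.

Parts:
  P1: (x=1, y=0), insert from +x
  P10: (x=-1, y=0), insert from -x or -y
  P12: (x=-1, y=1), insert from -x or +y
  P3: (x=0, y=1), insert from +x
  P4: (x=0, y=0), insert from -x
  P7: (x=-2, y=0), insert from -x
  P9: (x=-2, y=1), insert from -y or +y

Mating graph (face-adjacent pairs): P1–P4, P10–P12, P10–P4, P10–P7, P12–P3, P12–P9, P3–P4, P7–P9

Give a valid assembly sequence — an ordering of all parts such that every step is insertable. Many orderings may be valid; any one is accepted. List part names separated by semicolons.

P9; P12; P3; P4; P7; P1; P10

1. P9@(-2, 1) [-y clear] — {P9}
2. P12@(-1, 1) [+y clear] — {P12, P9}
3. P3@(0, 1) [+x clear] — {P12, P3, P9}
4. P4@(0, 0) [-x clear] — {P12, P3, P4, P9}
5. P7@(-2, 0) [-x clear] — {P12, P3, P4, P7, P9}
6. P1@(1, 0) [+x clear] — {P1, P12, P3, P4, P7, P9}
7. P10@(-1, 0) [-y clear] — {P1, P10, P12, P3, P4, P7, P9}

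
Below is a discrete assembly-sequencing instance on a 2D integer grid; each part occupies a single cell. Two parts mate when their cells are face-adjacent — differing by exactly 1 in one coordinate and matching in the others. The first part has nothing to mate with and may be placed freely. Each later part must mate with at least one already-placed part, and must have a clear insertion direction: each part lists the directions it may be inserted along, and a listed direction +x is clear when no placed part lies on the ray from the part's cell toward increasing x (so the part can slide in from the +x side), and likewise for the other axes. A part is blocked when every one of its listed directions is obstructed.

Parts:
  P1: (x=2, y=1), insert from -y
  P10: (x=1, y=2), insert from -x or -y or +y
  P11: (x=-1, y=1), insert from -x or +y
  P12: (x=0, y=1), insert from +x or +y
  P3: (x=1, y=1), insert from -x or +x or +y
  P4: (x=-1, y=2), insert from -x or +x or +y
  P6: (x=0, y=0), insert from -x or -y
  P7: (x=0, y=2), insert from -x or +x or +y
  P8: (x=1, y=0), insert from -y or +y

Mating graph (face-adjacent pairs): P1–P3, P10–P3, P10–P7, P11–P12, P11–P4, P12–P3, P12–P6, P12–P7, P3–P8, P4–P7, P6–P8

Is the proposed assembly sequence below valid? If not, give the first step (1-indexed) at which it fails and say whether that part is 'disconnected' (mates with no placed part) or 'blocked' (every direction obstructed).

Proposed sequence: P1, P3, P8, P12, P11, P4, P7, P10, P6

1. P1@(2, 1) [-y clear] — {P1}
2. P3@(1, 1) [-x clear] — {P1, P3}
3. P8@(1, 0) [-y clear] — {P1, P3, P8}
4. P12@(0, 1) [+y clear] — {P1, P12, P3, P8}
5. P11@(-1, 1) [-x clear] — {P1, P11, P12, P3, P8}
6. P4@(-1, 2) [-x clear] — {P1, P11, P12, P3, P4, P8}
7. P7@(0, 2) [+x clear] — {P1, P11, P12, P3, P4, P7, P8}
8. P10@(1, 2) [+y clear] — {P1, P10, P11, P12, P3, P4, P7, P8}
9. P6@(0, 0) [-x clear] — {P1, P10, P11, P12, P3, P4, P6, P7, P8}

Valid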